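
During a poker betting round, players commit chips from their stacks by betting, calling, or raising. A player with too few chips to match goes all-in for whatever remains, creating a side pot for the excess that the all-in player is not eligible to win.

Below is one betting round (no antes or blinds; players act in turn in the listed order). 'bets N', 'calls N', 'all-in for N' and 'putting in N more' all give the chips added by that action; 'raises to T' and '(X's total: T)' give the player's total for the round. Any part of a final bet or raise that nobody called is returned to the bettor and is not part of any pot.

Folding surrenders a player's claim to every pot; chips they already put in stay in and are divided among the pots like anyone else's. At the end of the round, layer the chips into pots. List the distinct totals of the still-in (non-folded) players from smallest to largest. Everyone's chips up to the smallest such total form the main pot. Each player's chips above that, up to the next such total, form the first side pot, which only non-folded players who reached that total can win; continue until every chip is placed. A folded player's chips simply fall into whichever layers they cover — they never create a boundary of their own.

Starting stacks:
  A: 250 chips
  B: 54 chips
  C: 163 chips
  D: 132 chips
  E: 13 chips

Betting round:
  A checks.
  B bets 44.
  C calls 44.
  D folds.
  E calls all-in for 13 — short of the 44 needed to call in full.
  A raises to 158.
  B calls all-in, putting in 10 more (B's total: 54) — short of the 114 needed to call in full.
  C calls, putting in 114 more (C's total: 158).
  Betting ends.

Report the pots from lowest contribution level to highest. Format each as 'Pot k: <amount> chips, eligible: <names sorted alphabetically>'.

Pot 1: 52 chips, eligible: A, B, C, E
Pot 2: 123 chips, eligible: A, B, C
Pot 3: 208 chips, eligible: A, C

Derivation:
Contributions: A=158, B=54, C=158, E=13
Folded: D
Pot levels (distinct totals of non-folded players): 13, 54, 158
Layer 1-13: 13 each from A, B, C, E = 13*4 = 52 chips; eligible A, B, C, E
Layer 14-54: 41 each from A, B, C = 41*3 = 123 chips; eligible A, B, C
Layer 55-158: 104 each from A, C = 104*2 = 208 chips; eligible A, C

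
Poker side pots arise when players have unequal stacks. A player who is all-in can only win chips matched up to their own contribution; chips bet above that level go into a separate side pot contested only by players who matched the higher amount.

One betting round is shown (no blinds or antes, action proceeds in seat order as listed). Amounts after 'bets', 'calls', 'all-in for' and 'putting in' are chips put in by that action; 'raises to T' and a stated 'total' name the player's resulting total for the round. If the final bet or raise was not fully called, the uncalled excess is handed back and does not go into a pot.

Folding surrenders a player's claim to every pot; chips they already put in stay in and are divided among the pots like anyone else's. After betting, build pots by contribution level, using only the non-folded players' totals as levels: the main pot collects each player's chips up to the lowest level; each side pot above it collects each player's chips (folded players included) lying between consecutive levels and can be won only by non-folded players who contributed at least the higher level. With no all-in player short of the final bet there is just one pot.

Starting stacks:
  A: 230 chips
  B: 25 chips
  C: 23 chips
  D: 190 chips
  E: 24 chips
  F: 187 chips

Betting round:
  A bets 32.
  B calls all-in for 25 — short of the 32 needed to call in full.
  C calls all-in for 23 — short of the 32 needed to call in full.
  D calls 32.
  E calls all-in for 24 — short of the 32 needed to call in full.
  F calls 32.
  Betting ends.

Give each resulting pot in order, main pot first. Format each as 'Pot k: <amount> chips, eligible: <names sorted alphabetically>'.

Pot 1: 138 chips, eligible: A, B, C, D, E, F
Pot 2: 5 chips, eligible: A, B, D, E, F
Pot 3: 4 chips, eligible: A, B, D, F
Pot 4: 21 chips, eligible: A, D, F

Derivation:
Contributions: A=32, B=25, C=23, D=32, E=24, F=32
Pot levels (distinct totals of non-folded players): 23, 24, 25, 32
Layer 1-23: 23 each from A, B, C, D, E, F = 23*6 = 138 chips; eligible A, B, C, D, E, F
Layer 24-24: 1 each from A, B, D, E, F = 1*5 = 5 chips; eligible A, B, D, E, F
Layer 25-25: 1 each from A, B, D, F = 1*4 = 4 chips; eligible A, B, D, F
Layer 26-32: 7 each from A, D, F = 7*3 = 21 chips; eligible A, D, F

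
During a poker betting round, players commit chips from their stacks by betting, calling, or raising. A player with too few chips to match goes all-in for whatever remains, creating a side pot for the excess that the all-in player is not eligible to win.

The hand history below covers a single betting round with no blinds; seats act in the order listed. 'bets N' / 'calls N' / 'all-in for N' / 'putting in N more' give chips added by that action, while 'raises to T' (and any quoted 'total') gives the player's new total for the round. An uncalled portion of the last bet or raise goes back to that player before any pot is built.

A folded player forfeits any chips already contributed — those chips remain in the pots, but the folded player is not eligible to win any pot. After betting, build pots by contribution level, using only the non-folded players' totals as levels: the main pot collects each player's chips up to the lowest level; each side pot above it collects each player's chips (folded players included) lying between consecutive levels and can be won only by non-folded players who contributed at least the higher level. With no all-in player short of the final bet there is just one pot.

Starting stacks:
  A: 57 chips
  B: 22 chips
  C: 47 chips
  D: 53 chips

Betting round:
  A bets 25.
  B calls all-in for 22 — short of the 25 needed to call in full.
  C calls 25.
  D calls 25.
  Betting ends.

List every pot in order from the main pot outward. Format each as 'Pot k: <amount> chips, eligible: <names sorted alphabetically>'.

Pot 1: 88 chips, eligible: A, B, C, D
Pot 2: 9 chips, eligible: A, C, D

Derivation:
Contributions: A=25, B=22, C=25, D=25
Pot levels (distinct totals of non-folded players): 22, 25
Layer 1-22: 22 each from A, B, C, D = 22*4 = 88 chips; eligible A, B, C, D
Layer 23-25: 3 each from A, C, D = 3*3 = 9 chips; eligible A, C, D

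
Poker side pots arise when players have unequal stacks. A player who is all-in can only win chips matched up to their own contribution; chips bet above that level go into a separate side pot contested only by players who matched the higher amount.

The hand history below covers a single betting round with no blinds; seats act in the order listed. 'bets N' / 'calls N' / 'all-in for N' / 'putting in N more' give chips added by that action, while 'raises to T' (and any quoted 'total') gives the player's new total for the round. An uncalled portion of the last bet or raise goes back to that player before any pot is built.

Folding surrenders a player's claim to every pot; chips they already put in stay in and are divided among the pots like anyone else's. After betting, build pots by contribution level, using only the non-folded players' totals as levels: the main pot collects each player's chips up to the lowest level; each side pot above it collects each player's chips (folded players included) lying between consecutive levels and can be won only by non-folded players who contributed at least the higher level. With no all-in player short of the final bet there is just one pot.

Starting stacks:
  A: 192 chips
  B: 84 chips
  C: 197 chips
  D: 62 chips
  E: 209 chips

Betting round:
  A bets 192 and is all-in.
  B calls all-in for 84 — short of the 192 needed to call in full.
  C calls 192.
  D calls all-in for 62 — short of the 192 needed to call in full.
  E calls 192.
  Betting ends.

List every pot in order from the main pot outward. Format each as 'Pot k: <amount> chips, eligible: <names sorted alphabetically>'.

Pot 1: 310 chips, eligible: A, B, C, D, E
Pot 2: 88 chips, eligible: A, B, C, E
Pot 3: 324 chips, eligible: A, C, E

Derivation:
Contributions: A=192, B=84, C=192, D=62, E=192
Pot levels (distinct totals of non-folded players): 62, 84, 192
Layer 1-62: 62 each from A, B, C, D, E = 62*5 = 310 chips; eligible A, B, C, D, E
Layer 63-84: 22 each from A, B, C, E = 22*4 = 88 chips; eligible A, B, C, E
Layer 85-192: 108 each from A, C, E = 108*3 = 324 chips; eligible A, C, E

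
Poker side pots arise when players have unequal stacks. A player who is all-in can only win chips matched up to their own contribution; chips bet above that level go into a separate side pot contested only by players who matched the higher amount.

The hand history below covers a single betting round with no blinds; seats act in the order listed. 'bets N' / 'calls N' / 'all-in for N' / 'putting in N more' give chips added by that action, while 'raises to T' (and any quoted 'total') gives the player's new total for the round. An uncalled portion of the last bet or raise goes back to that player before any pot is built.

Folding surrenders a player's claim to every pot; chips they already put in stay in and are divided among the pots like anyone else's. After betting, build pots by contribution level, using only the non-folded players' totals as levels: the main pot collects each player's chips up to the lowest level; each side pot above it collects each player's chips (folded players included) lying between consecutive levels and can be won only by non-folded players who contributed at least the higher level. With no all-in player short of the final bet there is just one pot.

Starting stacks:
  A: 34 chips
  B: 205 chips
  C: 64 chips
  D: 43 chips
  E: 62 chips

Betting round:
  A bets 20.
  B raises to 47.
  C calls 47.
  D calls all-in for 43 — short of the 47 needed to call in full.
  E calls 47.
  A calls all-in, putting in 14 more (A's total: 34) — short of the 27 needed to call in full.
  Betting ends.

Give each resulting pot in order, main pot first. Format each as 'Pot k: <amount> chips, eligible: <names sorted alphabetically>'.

Pot 1: 170 chips, eligible: A, B, C, D, E
Pot 2: 36 chips, eligible: B, C, D, E
Pot 3: 12 chips, eligible: B, C, E

Derivation:
Contributions: A=34, B=47, C=47, D=43, E=47
Pot levels (distinct totals of non-folded players): 34, 43, 47
Layer 1-34: 34 each from A, B, C, D, E = 34*5 = 170 chips; eligible A, B, C, D, E
Layer 35-43: 9 each from B, C, D, E = 9*4 = 36 chips; eligible B, C, D, E
Layer 44-47: 4 each from B, C, E = 4*3 = 12 chips; eligible B, C, E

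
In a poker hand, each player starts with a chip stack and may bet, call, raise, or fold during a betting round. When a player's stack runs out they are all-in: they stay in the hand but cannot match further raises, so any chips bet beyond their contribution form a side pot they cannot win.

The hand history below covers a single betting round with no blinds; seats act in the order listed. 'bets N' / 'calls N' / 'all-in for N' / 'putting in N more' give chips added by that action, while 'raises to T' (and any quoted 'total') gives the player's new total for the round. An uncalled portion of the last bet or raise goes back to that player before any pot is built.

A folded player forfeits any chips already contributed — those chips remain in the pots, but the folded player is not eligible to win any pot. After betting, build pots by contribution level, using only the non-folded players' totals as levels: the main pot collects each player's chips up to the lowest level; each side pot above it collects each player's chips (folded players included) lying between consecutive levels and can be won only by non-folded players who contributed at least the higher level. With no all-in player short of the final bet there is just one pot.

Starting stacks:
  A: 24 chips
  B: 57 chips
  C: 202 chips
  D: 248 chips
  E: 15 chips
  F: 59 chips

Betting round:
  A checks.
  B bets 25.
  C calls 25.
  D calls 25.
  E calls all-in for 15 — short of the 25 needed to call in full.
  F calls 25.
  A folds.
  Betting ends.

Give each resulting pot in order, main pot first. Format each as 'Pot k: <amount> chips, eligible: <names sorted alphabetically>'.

Contributions: B=25, C=25, D=25, E=15, F=25
Folded: A
Pot levels (distinct totals of non-folded players): 15, 25
Layer 1-15: 15 each from B, C, D, E, F = 15*5 = 75 chips; eligible B, C, D, E, F
Layer 16-25: 10 each from B, C, D, F = 10*4 = 40 chips; eligible B, C, D, F

Pot 1: 75 chips, eligible: B, C, D, E, F
Pot 2: 40 chips, eligible: B, C, D, F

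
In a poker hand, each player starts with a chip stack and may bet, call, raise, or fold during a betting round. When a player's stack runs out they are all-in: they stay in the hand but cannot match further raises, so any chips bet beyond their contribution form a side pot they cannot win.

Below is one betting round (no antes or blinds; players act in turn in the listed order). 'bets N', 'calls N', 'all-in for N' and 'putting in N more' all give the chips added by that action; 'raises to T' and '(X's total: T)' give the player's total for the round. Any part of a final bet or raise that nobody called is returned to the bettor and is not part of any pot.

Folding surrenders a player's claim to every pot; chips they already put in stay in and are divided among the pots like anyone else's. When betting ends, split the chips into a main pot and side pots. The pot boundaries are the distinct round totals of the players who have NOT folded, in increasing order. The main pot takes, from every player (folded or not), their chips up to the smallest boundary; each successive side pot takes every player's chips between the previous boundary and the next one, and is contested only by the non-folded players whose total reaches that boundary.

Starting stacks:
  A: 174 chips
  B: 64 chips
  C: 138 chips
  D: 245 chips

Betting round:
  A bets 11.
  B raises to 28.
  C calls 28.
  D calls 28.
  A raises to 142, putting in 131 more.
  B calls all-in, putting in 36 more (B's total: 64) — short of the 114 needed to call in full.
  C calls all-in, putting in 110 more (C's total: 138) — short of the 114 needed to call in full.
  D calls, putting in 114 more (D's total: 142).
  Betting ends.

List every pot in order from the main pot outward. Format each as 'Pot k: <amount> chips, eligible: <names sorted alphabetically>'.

Pot 1: 256 chips, eligible: A, B, C, D
Pot 2: 222 chips, eligible: A, C, D
Pot 3: 8 chips, eligible: A, D

Derivation:
Contributions: A=142, B=64, C=138, D=142
Pot levels (distinct totals of non-folded players): 64, 138, 142
Layer 1-64: 64 each from A, B, C, D = 64*4 = 256 chips; eligible A, B, C, D
Layer 65-138: 74 each from A, C, D = 74*3 = 222 chips; eligible A, C, D
Layer 139-142: 4 each from A, D = 4*2 = 8 chips; eligible A, D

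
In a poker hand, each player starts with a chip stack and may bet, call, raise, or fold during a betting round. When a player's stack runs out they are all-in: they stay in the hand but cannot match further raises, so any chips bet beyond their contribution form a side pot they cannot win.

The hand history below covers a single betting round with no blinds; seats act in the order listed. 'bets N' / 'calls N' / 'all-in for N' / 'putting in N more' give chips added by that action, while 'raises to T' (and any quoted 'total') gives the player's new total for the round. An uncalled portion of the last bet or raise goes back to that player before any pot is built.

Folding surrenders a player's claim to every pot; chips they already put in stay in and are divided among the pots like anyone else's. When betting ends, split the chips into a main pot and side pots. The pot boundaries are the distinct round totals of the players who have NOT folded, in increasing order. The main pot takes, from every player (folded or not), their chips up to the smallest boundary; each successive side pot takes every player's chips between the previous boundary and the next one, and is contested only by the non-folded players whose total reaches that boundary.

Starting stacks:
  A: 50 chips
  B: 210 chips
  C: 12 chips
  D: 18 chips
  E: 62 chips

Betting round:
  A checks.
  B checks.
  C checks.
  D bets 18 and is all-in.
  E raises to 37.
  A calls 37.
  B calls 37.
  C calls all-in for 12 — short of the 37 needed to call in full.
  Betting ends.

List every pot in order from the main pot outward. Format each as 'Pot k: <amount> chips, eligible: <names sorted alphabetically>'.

Pot 1: 60 chips, eligible: A, B, C, D, E
Pot 2: 24 chips, eligible: A, B, D, E
Pot 3: 57 chips, eligible: A, B, E

Derivation:
Contributions: A=37, B=37, C=12, D=18, E=37
Pot levels (distinct totals of non-folded players): 12, 18, 37
Layer 1-12: 12 each from A, B, C, D, E = 12*5 = 60 chips; eligible A, B, C, D, E
Layer 13-18: 6 each from A, B, D, E = 6*4 = 24 chips; eligible A, B, D, E
Layer 19-37: 19 each from A, B, E = 19*3 = 57 chips; eligible A, B, E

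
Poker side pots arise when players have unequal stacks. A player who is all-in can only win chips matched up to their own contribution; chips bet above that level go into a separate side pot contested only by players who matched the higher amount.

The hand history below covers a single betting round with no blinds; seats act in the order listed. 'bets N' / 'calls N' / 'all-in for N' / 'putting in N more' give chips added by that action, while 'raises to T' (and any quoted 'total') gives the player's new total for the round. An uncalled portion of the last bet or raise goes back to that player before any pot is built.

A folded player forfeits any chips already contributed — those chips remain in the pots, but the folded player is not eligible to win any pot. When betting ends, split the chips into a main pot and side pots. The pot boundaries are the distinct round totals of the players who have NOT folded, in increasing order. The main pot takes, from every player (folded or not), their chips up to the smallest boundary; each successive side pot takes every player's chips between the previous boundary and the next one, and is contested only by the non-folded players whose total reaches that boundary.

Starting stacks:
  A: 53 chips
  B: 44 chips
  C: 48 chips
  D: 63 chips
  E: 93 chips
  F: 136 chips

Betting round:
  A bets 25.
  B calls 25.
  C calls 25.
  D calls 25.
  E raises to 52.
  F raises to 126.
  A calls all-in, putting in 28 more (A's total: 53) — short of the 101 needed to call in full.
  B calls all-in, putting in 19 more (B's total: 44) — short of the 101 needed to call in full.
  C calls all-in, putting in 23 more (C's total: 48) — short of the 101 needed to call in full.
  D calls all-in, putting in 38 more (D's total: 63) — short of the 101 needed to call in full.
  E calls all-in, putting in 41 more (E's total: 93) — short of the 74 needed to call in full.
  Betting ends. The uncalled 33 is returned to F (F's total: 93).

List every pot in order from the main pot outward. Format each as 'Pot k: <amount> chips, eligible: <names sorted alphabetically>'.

Contributions (after 33 returned to F): A=53, B=44, C=48, D=63, E=93, F=93
Pot levels (distinct totals of non-folded players): 44, 48, 53, 63, 93
Layer 1-44: 44 each from A, B, C, D, E, F = 44*6 = 264 chips; eligible A, B, C, D, E, F
Layer 45-48: 4 each from A, C, D, E, F = 4*5 = 20 chips; eligible A, C, D, E, F
Layer 49-53: 5 each from A, D, E, F = 5*4 = 20 chips; eligible A, D, E, F
Layer 54-63: 10 each from D, E, F = 10*3 = 30 chips; eligible D, E, F
Layer 64-93: 30 each from E, F = 30*2 = 60 chips; eligible E, F

Pot 1: 264 chips, eligible: A, B, C, D, E, F
Pot 2: 20 chips, eligible: A, C, D, E, F
Pot 3: 20 chips, eligible: A, D, E, F
Pot 4: 30 chips, eligible: D, E, F
Pot 5: 60 chips, eligible: E, F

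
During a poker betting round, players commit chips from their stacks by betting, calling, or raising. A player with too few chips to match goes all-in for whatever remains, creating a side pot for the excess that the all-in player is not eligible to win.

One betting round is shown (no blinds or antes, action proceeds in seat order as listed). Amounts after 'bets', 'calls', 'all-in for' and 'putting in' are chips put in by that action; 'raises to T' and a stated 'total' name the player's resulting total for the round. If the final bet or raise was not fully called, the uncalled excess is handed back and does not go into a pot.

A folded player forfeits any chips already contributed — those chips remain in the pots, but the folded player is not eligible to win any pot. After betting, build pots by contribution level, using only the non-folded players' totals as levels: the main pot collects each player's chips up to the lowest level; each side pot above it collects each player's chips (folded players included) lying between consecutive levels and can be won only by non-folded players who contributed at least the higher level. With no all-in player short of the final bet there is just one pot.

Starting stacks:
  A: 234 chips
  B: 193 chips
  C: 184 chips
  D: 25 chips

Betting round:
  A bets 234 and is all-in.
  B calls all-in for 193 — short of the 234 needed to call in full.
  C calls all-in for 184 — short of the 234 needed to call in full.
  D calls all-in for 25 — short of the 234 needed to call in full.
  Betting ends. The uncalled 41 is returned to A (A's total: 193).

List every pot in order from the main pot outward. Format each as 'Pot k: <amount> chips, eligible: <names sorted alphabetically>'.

Pot 1: 100 chips, eligible: A, B, C, D
Pot 2: 477 chips, eligible: A, B, C
Pot 3: 18 chips, eligible: A, B

Derivation:
Contributions (after 41 returned to A): A=193, B=193, C=184, D=25
Pot levels (distinct totals of non-folded players): 25, 184, 193
Layer 1-25: 25 each from A, B, C, D = 25*4 = 100 chips; eligible A, B, C, D
Layer 26-184: 159 each from A, B, C = 159*3 = 477 chips; eligible A, B, C
Layer 185-193: 9 each from A, B = 9*2 = 18 chips; eligible A, B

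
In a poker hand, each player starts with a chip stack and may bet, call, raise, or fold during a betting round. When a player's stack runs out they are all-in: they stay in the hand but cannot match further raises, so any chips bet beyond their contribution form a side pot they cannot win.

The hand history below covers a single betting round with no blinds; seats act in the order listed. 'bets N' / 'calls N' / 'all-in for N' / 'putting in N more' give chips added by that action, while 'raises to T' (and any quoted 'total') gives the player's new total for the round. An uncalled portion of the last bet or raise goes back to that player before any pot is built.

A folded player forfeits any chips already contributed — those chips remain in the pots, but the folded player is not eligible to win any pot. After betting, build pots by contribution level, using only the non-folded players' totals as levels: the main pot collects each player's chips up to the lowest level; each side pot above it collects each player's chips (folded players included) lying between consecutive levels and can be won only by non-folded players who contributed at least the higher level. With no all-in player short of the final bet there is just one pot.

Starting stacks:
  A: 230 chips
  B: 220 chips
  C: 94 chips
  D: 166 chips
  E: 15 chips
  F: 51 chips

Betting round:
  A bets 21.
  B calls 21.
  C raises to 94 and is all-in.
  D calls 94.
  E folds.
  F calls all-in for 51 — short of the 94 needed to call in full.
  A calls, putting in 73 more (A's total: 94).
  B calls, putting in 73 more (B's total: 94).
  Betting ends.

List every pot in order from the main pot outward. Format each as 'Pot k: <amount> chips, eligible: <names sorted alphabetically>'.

Pot 1: 255 chips, eligible: A, B, C, D, F
Pot 2: 172 chips, eligible: A, B, C, D

Derivation:
Contributions: A=94, B=94, C=94, D=94, F=51
Folded: E
Pot levels (distinct totals of non-folded players): 51, 94
Layer 1-51: 51 each from A, B, C, D, F = 51*5 = 255 chips; eligible A, B, C, D, F
Layer 52-94: 43 each from A, B, C, D = 43*4 = 172 chips; eligible A, B, C, D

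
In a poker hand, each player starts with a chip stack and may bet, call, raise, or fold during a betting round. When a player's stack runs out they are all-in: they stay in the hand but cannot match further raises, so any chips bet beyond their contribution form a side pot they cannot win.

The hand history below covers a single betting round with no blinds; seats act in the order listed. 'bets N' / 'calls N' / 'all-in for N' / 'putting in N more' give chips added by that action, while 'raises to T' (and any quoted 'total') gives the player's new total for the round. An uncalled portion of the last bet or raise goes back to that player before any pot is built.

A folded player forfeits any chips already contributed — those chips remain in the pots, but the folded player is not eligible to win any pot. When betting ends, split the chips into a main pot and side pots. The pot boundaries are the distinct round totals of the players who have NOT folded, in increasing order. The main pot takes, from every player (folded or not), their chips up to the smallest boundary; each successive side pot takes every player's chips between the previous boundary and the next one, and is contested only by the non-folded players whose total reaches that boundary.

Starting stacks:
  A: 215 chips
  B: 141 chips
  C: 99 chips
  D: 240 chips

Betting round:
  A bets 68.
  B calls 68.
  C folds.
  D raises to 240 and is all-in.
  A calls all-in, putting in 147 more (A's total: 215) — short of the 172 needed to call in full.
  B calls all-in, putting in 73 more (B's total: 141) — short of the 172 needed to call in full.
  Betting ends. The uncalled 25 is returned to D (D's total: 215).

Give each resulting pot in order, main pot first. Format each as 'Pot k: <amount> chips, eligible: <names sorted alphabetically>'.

Contributions (after 25 returned to D): A=215, B=141, D=215
Folded: C
Pot levels (distinct totals of non-folded players): 141, 215
Layer 1-141: 141 each from A, B, D = 141*3 = 423 chips; eligible A, B, D
Layer 142-215: 74 each from A, D = 74*2 = 148 chips; eligible A, D

Pot 1: 423 chips, eligible: A, B, D
Pot 2: 148 chips, eligible: A, D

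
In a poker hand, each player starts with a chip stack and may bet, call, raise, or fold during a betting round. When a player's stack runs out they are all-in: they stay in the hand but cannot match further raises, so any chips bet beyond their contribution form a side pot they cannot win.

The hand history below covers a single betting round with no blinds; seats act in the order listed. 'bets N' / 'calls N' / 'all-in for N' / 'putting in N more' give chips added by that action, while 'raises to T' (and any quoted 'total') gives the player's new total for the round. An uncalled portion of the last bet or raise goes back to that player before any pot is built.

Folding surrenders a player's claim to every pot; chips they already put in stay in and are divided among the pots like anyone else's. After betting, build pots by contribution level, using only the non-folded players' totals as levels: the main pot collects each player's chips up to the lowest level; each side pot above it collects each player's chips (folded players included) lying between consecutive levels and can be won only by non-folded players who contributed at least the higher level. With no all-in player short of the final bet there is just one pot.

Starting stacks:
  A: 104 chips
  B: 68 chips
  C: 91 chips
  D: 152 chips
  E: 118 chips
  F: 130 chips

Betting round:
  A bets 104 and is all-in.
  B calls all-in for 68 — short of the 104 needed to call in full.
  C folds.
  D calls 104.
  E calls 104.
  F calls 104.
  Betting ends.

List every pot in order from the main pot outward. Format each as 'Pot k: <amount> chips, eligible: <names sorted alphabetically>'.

Pot 1: 340 chips, eligible: A, B, D, E, F
Pot 2: 144 chips, eligible: A, D, E, F

Derivation:
Contributions: A=104, B=68, D=104, E=104, F=104
Folded: C
Pot levels (distinct totals of non-folded players): 68, 104
Layer 1-68: 68 each from A, B, D, E, F = 68*5 = 340 chips; eligible A, B, D, E, F
Layer 69-104: 36 each from A, D, E, F = 36*4 = 144 chips; eligible A, D, E, F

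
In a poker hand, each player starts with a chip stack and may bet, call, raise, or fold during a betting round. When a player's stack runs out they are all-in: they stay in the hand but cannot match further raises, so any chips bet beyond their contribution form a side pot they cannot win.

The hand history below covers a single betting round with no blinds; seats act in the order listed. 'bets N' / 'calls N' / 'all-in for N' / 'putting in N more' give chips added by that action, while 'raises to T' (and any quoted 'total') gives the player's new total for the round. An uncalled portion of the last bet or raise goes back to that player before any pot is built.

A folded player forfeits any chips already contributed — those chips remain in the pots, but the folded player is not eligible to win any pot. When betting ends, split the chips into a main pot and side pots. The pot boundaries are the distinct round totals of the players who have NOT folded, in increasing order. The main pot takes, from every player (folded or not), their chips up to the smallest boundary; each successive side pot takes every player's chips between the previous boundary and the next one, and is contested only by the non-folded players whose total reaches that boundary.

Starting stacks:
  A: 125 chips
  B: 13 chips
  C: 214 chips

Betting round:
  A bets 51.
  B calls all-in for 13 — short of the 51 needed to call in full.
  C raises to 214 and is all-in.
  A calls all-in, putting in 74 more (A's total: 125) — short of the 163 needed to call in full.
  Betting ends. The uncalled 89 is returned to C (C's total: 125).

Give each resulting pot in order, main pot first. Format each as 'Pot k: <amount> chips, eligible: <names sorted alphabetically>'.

Pot 1: 39 chips, eligible: A, B, C
Pot 2: 224 chips, eligible: A, C

Derivation:
Contributions (after 89 returned to C): A=125, B=13, C=125
Pot levels (distinct totals of non-folded players): 13, 125
Layer 1-13: 13 each from A, B, C = 13*3 = 39 chips; eligible A, B, C
Layer 14-125: 112 each from A, C = 112*2 = 224 chips; eligible A, C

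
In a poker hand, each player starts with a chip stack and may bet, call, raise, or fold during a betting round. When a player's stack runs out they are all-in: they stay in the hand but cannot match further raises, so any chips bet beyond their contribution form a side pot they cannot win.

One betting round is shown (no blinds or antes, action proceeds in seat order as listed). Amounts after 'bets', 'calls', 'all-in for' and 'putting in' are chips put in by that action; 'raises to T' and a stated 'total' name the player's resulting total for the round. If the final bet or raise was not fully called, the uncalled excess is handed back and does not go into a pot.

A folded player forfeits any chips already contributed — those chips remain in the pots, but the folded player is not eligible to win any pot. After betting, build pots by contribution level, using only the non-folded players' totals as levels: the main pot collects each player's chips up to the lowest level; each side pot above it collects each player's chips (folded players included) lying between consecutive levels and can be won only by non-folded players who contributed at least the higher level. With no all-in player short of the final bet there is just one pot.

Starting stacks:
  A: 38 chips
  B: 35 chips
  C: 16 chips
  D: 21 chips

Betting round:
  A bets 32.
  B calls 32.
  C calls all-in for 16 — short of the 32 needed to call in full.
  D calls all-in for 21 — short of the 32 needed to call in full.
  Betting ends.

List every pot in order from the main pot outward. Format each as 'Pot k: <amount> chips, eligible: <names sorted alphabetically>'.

Pot 1: 64 chips, eligible: A, B, C, D
Pot 2: 15 chips, eligible: A, B, D
Pot 3: 22 chips, eligible: A, B

Derivation:
Contributions: A=32, B=32, C=16, D=21
Pot levels (distinct totals of non-folded players): 16, 21, 32
Layer 1-16: 16 each from A, B, C, D = 16*4 = 64 chips; eligible A, B, C, D
Layer 17-21: 5 each from A, B, D = 5*3 = 15 chips; eligible A, B, D
Layer 22-32: 11 each from A, B = 11*2 = 22 chips; eligible A, B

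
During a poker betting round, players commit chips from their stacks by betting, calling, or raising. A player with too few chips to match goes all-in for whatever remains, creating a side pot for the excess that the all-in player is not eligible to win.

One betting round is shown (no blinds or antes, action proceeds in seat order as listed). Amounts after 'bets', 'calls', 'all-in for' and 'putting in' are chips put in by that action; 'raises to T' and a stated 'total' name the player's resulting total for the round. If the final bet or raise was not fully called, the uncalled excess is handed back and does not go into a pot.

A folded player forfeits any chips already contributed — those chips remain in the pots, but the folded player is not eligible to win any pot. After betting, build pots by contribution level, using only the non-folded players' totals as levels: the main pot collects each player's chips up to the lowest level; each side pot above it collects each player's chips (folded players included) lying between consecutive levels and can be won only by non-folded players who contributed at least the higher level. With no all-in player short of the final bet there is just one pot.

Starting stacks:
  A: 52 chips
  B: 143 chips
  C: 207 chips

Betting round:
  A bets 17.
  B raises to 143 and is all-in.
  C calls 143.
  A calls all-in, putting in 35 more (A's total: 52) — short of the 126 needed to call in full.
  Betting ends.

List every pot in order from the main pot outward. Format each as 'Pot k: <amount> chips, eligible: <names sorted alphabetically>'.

Pot 1: 156 chips, eligible: A, B, C
Pot 2: 182 chips, eligible: B, C

Derivation:
Contributions: A=52, B=143, C=143
Pot levels (distinct totals of non-folded players): 52, 143
Layer 1-52: 52 each from A, B, C = 52*3 = 156 chips; eligible A, B, C
Layer 53-143: 91 each from B, C = 91*2 = 182 chips; eligible B, C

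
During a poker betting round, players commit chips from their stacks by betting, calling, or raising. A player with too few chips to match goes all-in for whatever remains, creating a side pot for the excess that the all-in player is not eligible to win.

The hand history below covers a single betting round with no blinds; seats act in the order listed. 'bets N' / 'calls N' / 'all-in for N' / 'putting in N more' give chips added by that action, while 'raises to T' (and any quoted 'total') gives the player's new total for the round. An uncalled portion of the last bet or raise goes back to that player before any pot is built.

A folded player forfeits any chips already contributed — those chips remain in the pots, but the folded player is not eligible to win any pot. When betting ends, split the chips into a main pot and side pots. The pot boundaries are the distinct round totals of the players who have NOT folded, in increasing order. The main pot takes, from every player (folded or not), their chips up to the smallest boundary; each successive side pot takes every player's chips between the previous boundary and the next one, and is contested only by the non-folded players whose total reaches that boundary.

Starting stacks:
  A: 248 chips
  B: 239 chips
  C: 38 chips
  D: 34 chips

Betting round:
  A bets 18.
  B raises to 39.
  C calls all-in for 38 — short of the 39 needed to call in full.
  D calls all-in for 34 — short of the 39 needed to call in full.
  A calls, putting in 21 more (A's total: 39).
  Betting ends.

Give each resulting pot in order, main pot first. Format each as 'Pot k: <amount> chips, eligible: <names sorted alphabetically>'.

Contributions: A=39, B=39, C=38, D=34
Pot levels (distinct totals of non-folded players): 34, 38, 39
Layer 1-34: 34 each from A, B, C, D = 34*4 = 136 chips; eligible A, B, C, D
Layer 35-38: 4 each from A, B, C = 4*3 = 12 chips; eligible A, B, C
Layer 39-39: 1 each from A, B = 1*2 = 2 chips; eligible A, B

Pot 1: 136 chips, eligible: A, B, C, D
Pot 2: 12 chips, eligible: A, B, C
Pot 3: 2 chips, eligible: A, B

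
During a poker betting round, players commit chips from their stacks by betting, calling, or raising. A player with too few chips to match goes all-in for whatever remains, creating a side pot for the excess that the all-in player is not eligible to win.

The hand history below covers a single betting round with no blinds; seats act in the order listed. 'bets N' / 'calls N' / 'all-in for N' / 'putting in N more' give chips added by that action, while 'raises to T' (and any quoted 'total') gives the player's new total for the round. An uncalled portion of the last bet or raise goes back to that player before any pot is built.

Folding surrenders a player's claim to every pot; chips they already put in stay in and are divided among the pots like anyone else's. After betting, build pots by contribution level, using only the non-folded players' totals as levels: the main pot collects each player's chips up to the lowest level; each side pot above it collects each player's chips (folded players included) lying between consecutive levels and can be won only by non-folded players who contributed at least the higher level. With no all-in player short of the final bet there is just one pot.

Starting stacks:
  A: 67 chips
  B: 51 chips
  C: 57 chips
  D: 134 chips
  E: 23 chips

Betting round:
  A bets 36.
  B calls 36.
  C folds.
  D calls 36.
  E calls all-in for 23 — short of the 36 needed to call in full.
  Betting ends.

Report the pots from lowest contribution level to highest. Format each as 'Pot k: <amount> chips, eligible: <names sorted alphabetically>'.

Contributions: A=36, B=36, D=36, E=23
Folded: C
Pot levels (distinct totals of non-folded players): 23, 36
Layer 1-23: 23 each from A, B, D, E = 23*4 = 92 chips; eligible A, B, D, E
Layer 24-36: 13 each from A, B, D = 13*3 = 39 chips; eligible A, B, D

Pot 1: 92 chips, eligible: A, B, D, E
Pot 2: 39 chips, eligible: A, B, D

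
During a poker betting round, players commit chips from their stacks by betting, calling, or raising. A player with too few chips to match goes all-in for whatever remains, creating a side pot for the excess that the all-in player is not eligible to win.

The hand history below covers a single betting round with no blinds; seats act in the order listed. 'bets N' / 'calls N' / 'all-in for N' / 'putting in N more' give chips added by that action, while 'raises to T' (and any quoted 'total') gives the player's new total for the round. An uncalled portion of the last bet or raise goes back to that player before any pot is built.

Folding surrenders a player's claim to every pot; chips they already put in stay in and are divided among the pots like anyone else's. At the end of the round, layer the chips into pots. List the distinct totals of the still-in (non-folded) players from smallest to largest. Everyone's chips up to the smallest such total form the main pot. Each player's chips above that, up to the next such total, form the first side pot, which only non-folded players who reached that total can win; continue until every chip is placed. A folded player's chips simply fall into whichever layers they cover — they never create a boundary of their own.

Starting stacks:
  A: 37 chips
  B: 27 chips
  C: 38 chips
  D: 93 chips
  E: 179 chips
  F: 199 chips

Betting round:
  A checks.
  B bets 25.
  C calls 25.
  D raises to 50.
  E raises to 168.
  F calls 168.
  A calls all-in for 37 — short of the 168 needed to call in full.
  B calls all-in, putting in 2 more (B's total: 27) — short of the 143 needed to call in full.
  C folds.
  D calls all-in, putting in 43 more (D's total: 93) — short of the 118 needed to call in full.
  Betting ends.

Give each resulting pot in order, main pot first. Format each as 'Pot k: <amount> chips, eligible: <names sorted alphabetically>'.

Pot 1: 160 chips, eligible: A, B, D, E, F
Pot 2: 40 chips, eligible: A, D, E, F
Pot 3: 168 chips, eligible: D, E, F
Pot 4: 150 chips, eligible: E, F

Derivation:
Contributions: A=37, B=27, C=25, D=93, E=168, F=168
Folded: C
Pot levels (distinct totals of non-folded players): 27, 37, 93, 168
Layer 1-27: A 27 + B 27 + C 25 + D 27 + E 27 + F 27 = 160 chips; eligible A, B, D, E, F
Layer 28-37: 10 each from A, D, E, F = 10*4 = 40 chips; eligible A, D, E, F
Layer 38-93: 56 each from D, E, F = 56*3 = 168 chips; eligible D, E, F
Layer 94-168: 75 each from E, F = 75*2 = 150 chips; eligible E, F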